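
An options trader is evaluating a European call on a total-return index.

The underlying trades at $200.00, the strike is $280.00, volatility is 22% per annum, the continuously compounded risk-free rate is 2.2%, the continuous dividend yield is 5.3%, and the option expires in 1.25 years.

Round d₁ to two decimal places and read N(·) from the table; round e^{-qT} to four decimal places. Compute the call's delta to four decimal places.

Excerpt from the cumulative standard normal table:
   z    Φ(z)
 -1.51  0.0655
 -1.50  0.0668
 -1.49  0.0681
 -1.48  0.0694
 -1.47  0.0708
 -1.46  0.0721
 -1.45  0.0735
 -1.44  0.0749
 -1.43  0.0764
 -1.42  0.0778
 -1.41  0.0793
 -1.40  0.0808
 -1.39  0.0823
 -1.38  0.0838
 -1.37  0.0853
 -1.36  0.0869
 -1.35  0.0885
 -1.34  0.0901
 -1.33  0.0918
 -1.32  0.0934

0.0756

σ√T = 0.22·√1.25 = 0.2460
d₁ = [ln(200/280) + (0.022 − 0.053 + ½·0.22²)·1.25] / (σ√T) = (-0.3365 − 0.0085) / 0.2460 = -1.4025 ≈ -1.40
N(d₁) = N(-1.40) = 0.0808
Δ_call = e^(−qT)·N(d₁) = 0.9359·0.0808 = 0.0756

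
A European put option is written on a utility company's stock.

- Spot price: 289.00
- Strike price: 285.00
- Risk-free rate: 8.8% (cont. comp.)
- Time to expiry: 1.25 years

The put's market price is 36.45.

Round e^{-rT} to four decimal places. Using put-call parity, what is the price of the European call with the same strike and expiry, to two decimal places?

70.15

e^(−rT) = e^(−0.088·1.25) = 0.8958
Put-call parity: C − P = S − K·e^(−rT) = 289 − 285·0.8958 = 289 − 255.3030 = 33.6970
C = P + (C − P) = 36.45 + (33.6970) = 70.1470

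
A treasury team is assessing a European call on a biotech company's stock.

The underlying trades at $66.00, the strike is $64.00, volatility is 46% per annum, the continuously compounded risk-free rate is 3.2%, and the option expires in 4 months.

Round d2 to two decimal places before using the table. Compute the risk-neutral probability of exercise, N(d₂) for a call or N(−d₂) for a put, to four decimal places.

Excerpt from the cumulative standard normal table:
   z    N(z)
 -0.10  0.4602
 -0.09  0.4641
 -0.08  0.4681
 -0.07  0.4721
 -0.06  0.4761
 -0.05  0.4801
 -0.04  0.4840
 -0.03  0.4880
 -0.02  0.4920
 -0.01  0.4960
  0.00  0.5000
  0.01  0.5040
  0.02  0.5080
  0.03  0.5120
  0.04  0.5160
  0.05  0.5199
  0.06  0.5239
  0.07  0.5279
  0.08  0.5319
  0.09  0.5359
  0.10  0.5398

T = 0.3333;  σ√T = 0.2656
d₁ = [ln(66/64) + (0.032 + 0.46²/2)·0.3333] / 0.2656 = [0.0308 + 0.0459] / 0.2656 = 0.2888 ⇒ 0.29
d₂ = d₁ − σ√T = 0.2888 − 0.2656 = 0.0232 ⇒ 0.02
Pr(exercise) under Q = N(d₂) = 0.5080

0.5080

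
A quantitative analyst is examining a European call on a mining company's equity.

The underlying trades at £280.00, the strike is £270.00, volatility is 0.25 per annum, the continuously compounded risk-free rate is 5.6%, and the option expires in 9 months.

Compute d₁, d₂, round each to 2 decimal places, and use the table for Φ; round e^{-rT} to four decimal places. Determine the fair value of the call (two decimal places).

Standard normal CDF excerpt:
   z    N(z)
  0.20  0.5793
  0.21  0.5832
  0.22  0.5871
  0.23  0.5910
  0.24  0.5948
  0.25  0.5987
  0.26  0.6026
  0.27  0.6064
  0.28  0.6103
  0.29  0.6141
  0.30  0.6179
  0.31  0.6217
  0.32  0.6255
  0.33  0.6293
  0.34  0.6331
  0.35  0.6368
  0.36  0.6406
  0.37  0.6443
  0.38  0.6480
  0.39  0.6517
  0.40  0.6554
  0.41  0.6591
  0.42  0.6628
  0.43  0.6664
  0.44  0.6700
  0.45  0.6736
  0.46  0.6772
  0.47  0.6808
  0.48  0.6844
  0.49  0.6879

£35.62

σ√T = 0.25 × 0.8660 = 0.2165
d₁ = [ln(280/270) + (0.056 + 0.25²/2)·0.75] / 0.2165 = [0.0364 + 0.0654] / 0.2165 = 0.4702 → 0.47
d₂ = d₁ − σ√T = 0.4702 − 0.2165 = 0.2537 → 0.25
exp(−rT) = exp(−0.056·0.75) = 0.9589
C = 280·N(0.47) − 270·0.9589·N(0.25) = 280·0.6808 − 270·0.9589·0.5987 = 190.6240 − 155.0052 = 35.6188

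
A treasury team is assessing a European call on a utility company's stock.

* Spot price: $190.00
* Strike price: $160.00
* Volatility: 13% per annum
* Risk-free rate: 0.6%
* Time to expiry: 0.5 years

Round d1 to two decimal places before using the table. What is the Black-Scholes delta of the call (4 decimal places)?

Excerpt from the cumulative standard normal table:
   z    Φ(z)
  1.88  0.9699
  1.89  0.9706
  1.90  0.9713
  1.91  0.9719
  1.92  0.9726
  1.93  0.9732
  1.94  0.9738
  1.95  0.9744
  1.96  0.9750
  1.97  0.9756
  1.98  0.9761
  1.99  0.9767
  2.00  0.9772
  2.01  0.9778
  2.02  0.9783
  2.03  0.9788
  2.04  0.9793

σ√T = 0.13 × 0.7071 = 0.0919
ln(S/K) + (r + σ²/2)T = ln(190/160) + (0.006 + 0.13²/2)·0.5 = 0.1719 + 0.0072 = 0.1791
d₁ = 0.1791 / 0.0919 = 1.9481 ≈ 1.95
N(d₁) = N(1.95) = 0.9744
Δ_call = N(d₁) = 0.9744

0.9744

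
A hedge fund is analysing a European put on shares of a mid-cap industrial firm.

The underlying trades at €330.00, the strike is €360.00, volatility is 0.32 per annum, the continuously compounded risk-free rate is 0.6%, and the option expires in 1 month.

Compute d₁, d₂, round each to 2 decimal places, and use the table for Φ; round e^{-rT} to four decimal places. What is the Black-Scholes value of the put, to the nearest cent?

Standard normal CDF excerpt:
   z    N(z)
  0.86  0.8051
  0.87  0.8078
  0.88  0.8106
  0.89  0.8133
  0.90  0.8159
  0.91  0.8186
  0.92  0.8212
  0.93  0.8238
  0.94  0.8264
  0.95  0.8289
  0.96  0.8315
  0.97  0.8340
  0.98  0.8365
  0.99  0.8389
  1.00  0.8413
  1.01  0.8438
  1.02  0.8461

€32.60

σ√T = 0.32·√0.08333 = 0.0924
d₁ = [ln(330/360) + (0.006 + 0.32²/2)·0.08333] / 0.0924 = [-0.0870 + 0.0048] / 0.0924 = -0.8903 ⇒ -0.89
d₂ = d₁ − σ√T = -0.8903 − 0.0924 = -0.9827 ⇒ -0.98
exp(−rT) = exp(−0.006·0.08333) = 0.9995
P = 360·0.9995·N(0.98) − 330·N(0.89) = 360·0.9995·0.8365 − 330·0.8133 = 300.9894 − 268.3890 = 32.6004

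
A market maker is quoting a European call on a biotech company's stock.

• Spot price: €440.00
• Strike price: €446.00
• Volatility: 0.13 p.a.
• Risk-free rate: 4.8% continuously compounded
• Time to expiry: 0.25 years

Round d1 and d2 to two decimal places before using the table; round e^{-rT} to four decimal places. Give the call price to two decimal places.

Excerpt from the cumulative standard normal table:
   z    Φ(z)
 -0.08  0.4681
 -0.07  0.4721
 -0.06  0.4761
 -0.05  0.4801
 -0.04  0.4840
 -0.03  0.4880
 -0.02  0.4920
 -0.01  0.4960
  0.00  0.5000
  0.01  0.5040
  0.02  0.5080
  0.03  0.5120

€11.95

σ√T = 0.13·√0.25 = 0.0650
d₁ = [ln(440/446) + (0.048 + 0.13²/2)·0.25] / 0.0650 = [-0.0135 + 0.0141] / 0.0650 = 0.0087 → 0.01
d₂ = d₁ − σ√T = 0.0087 − 0.0650 = -0.0563 → -0.06
exp(−rT) = exp(−0.048·0.25) = 0.9881
N(d₁) = N(0.01) = 0.5040;  N(d₂) = N(-0.06) = 0.4761
C = 440·0.5040 − 446·0.9881·0.4761 = 221.7600 − 209.8137 = 11.9463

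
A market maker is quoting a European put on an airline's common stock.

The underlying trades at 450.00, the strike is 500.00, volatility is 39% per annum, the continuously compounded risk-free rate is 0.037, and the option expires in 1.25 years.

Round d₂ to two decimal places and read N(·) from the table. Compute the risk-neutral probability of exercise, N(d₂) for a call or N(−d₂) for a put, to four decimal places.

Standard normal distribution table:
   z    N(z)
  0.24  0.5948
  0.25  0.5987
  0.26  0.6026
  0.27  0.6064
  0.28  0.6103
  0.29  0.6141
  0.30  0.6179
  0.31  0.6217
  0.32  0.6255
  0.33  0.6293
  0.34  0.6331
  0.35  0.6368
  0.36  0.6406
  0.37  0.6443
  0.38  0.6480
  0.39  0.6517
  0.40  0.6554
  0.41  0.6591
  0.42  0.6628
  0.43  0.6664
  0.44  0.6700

0.6368

T = 1.25;  σ√T = 0.4360
d₁ = [ln(450/500) + (0.037 + 0.39²/2)·1.25] / 0.4360 = [-0.1054 + 0.1413] / 0.4360 = 0.0825 ⇒ 0.08
d₂ = d₁ − σ√T = 0.0825 − 0.4360 = -0.3536 ⇒ -0.35
Risk-neutral Pr[S_T < K] = N(−d₂) = N(0.35) = 0.6368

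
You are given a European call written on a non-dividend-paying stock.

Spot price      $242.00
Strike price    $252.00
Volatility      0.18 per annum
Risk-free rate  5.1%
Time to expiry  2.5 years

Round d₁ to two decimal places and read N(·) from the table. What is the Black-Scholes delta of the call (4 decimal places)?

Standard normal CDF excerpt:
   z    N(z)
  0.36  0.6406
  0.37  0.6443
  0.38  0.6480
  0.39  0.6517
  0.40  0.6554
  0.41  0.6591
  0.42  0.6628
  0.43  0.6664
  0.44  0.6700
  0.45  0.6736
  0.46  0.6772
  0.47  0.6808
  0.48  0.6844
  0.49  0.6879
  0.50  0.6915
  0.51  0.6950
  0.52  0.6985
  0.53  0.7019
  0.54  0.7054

0.6736

σ√T = 0.18 × 1.5811 = 0.2846
d₁ = [ln(242/252) + (0.051 + 0.18²/2)·2.5] / 0.2846 = [-0.0405 + 0.1680] / 0.2846 = 0.4480 → 0.45
N(d₁) = N(0.45) = 0.6736
Δ_call = N(d₁) = 0.6736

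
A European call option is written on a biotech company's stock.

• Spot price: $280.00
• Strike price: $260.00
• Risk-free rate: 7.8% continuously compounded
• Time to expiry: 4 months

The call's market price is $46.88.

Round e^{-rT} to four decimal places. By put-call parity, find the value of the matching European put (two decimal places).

e^(−rT) = e^(−0.078·0.3333) = 0.9743
Put-call parity: C − P = S − K·e^(−rT) = 280 − 260·0.9743 = 280 − 253.3180 = 26.6820
P = C − (C − P) = 46.88 − (26.6820) = 20.1980

$20.20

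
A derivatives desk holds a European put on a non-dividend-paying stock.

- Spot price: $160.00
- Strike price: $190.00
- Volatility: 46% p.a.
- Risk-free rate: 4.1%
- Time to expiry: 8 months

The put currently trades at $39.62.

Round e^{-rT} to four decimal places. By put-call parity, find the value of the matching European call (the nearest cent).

exp(−rT) = exp(−0.041·0.6667) = 0.9730
Put-call parity: C − P = S − K·e^(−rT) = 160 − 190·0.9730 = 160 − 184.8700 = -24.8700
C = P + (C − P) = 39.62 + (-24.8700) = 14.7500

$14.75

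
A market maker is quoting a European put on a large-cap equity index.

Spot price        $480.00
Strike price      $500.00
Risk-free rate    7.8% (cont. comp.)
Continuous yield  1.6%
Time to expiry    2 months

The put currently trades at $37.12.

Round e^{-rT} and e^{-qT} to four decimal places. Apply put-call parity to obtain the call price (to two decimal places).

$22.27

exp(−qT) = exp(−0.016·0.1667) = 0.9973;  exp(−rT) = exp(−0.078·0.1667) = 0.9871
Put-call parity: C − P = S·e^(−qT) − K·e^(−rT) = 480·0.9973 − 500·0.9871 = 478.7040 − 493.5500 = -14.8460
C = P + (C − P) = 37.12 + (-14.8460) = 22.2740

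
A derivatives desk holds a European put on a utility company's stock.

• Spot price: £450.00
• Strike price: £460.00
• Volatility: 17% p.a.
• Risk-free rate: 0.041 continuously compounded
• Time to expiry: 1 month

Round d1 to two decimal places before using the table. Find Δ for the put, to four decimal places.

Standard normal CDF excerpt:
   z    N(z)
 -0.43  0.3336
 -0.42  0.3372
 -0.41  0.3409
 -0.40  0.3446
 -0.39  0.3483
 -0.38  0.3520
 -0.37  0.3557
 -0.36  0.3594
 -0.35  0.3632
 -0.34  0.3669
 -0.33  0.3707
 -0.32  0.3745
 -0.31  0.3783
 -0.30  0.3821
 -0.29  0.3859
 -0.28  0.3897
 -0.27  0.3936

-0.6368

T = 0.08333;  σ√T = 0.0491
d₁ = [ln(450/460) + (0.041 + ½·0.17²)·0.08333] / (σ√T) = (-0.0220 + 0.0046) / 0.0491 = -0.3537 ≈ -0.35
N(d₁) = N(-0.35) = 0.3632
Δ_put = N(d₁) − 1 = 0.3632 − 1 = -0.6368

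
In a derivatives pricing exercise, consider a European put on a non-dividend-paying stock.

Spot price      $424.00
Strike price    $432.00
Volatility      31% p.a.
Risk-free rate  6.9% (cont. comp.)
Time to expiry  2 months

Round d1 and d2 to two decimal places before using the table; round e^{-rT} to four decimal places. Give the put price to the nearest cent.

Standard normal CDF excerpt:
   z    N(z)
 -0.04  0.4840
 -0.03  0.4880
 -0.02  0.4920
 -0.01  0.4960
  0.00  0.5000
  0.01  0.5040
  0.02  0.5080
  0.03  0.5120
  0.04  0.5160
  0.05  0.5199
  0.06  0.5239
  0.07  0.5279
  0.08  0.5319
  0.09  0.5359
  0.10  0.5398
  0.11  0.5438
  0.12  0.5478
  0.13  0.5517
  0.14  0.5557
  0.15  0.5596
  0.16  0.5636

$23.65

T = 0.1667;  σ√T = 0.1266
ln(S/K) + (r + σ²/2)T = ln(424/432) + (0.069 + 0.31²/2)·0.1667 = -0.0187 + 0.0195 = 0.0008
d₁ = 0.0008 / 0.1266 = 0.0064 → 0.01
d₂ = d₁ − σ√T = 0.0064 − 0.1266 = -0.1201 → -0.12
exp(−rT) = exp(−0.069·0.1667) = 0.9886
N(−d₂) = N(0.12) = 0.5478;  N(−d₁) = N(-0.01) = 0.4960
P = 432·0.9886·0.5478 − 424·0.4960 = 233.9518 − 210.3040 = 23.6478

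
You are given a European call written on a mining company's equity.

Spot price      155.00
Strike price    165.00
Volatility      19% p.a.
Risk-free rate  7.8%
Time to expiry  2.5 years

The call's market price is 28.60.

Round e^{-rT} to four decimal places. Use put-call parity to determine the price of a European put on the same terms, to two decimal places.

e^(−rT) = e^(−0.078·2.5) = 0.8228
Put-call parity: C − P = S − K·e^(−rT) = 155 − 165·0.8228 = 155 − 135.7620 = 19.2380
P = C − (C − P) = 28.60 − (19.2380) = 9.3620

9.36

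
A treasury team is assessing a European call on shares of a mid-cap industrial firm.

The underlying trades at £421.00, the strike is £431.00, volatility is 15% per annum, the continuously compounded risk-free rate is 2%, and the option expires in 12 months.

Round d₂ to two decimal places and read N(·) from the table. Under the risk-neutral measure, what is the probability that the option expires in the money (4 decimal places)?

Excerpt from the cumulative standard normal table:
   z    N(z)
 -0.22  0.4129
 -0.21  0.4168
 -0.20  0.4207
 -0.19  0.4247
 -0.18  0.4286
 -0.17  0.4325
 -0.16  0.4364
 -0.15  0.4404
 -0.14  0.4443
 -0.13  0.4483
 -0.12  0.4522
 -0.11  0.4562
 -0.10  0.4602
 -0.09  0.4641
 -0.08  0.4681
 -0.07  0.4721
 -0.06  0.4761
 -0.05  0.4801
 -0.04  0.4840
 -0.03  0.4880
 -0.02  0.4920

σ√T = 0.15·√1 = 0.1500
ln(S/K) + (r + σ²/2)T = ln(421/431) + (0.02 + 0.15²/2)·1 = -0.0235 + 0.0312 = 0.0078
d₁ = 0.0078 / 0.1500 = 0.0518 which rounds to 0.05
d₂ = d₁ − σ√T = 0.0518 − 0.1500 = -0.0982 which rounds to -0.10
Pr(exercise) under Q = N(d₂) = 0.4602

0.4602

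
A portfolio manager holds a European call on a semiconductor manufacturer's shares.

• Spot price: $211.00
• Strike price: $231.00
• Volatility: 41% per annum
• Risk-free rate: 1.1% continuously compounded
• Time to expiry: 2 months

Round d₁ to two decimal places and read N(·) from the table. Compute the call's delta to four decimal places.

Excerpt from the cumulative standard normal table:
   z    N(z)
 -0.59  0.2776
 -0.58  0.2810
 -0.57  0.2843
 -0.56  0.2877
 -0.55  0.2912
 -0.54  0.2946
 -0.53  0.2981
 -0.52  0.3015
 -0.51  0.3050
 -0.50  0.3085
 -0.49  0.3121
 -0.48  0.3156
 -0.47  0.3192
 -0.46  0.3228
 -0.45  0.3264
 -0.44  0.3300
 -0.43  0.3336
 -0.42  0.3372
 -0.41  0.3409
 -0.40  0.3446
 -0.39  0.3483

0.3264

σ√T = 0.41·√0.1667 = 0.1674
ln(S/K) + (r + σ²/2)T = ln(211/231) + (0.011 + 0.41²/2)·0.1667 = -0.0906 + 0.0158 = -0.0747
d₁ = -0.0747 / 0.1674 = -0.4464 ⇒ -0.45
N(d₁) = N(-0.45) = 0.3264
Δ_call = N(d₁) = 0.3264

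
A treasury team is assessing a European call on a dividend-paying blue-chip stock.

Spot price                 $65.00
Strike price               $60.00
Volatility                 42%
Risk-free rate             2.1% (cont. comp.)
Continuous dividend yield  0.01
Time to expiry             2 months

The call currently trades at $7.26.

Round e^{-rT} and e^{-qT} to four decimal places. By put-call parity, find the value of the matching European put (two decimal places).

exp(−qT) = exp(−0.01·0.1667) = 0.9983;  exp(−rT) = exp(−0.021·0.1667) = 0.9965
Put-call parity: C − P = S·e^(−qT) − K·e^(−rT) = 65·0.9983 − 60·0.9965 = 64.8895 − 59.7900 = 5.0995
P = C − (C − P) = 7.26 − (5.0995) = 2.1605

$2.16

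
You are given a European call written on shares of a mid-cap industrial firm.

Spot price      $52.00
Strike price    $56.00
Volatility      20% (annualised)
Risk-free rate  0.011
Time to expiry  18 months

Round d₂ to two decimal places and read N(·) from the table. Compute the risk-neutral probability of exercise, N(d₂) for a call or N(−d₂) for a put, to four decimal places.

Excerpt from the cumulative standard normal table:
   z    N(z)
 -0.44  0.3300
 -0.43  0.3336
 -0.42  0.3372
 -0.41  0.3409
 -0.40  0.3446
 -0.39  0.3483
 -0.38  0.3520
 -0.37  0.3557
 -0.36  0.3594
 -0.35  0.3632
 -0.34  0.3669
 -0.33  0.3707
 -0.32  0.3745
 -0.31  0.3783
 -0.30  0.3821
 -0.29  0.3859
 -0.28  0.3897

σ√T = 0.2 × 1.2247 = 0.2449
d₁ = [ln(52/56) + (0.011 + 0.2²/2)·1.5] / 0.2449 = [-0.0741 + 0.0465] / 0.2449 = -0.1127 → -0.11
d₂ = d₁ − σ√T = -0.1127 − 0.2449 = -0.3577 → -0.36
Risk-neutral Pr[S_T > K] = N(d₂) = N(-0.36) = 0.3594

0.3594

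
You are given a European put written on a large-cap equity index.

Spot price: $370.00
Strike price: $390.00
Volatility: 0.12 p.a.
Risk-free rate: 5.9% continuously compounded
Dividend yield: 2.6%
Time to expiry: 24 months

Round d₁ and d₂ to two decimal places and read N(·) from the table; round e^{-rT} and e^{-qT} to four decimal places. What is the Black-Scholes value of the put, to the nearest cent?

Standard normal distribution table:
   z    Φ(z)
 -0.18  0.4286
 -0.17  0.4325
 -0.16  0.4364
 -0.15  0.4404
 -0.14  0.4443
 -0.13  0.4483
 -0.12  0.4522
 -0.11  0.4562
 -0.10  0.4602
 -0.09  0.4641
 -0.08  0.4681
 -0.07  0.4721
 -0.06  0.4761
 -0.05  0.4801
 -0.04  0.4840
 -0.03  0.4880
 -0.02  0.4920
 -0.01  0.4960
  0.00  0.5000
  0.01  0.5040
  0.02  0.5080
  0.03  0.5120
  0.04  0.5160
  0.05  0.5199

T = 2;  σ√T = 0.1697
d₁ = [ln(370/390) + (0.059 − 0.026 + 0.12²/2)·2] / 0.1697 = [-0.0526 + 0.0804] / 0.1697 = 0.1636 ⇒ 0.16
d₂ = d₁ − σ√T = 0.1636 − 0.1697 = -0.0062 ⇒ -0.01
exp(−qT) = exp(−0.026·2) = 0.9493;  exp(−rT) = exp(−0.059·2) = 0.8887
N(−d₂) = N(0.01) = 0.5040;  N(−d₁) = N(-0.16) = 0.4364
P = 390·0.8887·0.5040 − 370·0.9493·0.4364 = 174.6829 − 153.2816 = 21.4013

$21.40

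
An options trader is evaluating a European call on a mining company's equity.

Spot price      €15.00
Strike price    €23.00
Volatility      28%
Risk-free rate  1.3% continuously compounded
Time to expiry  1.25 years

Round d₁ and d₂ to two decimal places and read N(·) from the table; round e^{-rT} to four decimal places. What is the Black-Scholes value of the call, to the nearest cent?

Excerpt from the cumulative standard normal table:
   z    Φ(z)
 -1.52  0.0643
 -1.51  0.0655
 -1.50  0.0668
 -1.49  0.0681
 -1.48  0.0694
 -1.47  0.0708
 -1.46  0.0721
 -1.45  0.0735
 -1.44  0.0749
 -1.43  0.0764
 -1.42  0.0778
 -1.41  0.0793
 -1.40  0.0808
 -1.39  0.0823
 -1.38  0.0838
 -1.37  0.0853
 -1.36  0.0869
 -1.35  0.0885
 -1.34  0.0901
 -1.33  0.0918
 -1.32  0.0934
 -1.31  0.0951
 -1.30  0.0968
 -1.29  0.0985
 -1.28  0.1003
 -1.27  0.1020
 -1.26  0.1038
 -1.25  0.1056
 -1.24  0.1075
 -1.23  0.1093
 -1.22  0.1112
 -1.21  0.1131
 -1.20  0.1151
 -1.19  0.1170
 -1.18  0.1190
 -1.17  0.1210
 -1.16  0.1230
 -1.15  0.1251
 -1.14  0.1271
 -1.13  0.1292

σ√T = 0.28·√1.25 = 0.3130
d₁ = [ln(15/23) + (0.013 + 0.28²/2)·1.25] / 0.3130 = [-0.4274 + 0.0653] / 0.3130 = -1.1570 which rounds to -1.16
d₂ = d₁ − σ√T = -1.1570 − 0.3130 = -1.4700 which rounds to -1.47
exp(−rT) = exp(−0.013·1.25) = 0.9839
C = 15·N(-1.16) − 23·0.9839·N(-1.47) = 15·0.1230 − 23·0.9839·0.0708 = 1.8450 − 1.6022 = 0.2428

€0.24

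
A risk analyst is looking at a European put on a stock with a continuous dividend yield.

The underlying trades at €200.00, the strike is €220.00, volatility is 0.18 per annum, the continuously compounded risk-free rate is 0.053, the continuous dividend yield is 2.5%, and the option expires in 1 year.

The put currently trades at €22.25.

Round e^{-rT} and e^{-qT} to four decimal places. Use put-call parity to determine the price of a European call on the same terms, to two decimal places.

exp(−qT) = exp(−0.025·1) = 0.9753;  exp(−rT) = exp(−0.053·1) = 0.9484
Put-call parity: C − P = S·e^(−qT) − K·e^(−rT) = 200·0.9753 − 220·0.9484 = 195.0600 − 208.6480 = -13.5880
C = P + (C − P) = 22.25 + (-13.5880) = 8.6620

€8.66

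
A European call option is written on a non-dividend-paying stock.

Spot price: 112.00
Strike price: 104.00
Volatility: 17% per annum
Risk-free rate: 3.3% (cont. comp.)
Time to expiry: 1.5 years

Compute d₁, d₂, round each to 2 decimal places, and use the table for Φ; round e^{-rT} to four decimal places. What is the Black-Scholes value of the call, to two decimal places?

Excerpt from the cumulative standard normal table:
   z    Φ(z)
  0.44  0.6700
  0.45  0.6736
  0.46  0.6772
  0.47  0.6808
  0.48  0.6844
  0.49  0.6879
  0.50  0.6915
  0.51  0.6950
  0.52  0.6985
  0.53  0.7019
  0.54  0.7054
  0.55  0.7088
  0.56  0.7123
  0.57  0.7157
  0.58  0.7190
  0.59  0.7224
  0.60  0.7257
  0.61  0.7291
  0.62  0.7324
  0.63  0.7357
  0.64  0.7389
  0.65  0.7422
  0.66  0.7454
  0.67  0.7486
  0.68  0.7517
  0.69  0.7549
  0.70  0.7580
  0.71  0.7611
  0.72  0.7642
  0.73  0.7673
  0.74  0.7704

σ√T = 0.17·√1.5 = 0.2082
d₁ = [ln(112/104) + (0.033 + 0.17²/2)·1.5] / 0.2082 = [0.0741 + 0.0712] / 0.2082 = 0.6978 → 0.70
d₂ = d₁ − σ√T = 0.6978 − 0.2082 = 0.4896 → 0.49
e^(−rT) = e^(−0.033·1.5) = 0.9517
C = 112·N(0.70) − 104·0.9517·N(0.49) = 112·0.7580 − 104·0.9517·0.6879 = 84.8960 − 68.0861 = 16.8099

16.81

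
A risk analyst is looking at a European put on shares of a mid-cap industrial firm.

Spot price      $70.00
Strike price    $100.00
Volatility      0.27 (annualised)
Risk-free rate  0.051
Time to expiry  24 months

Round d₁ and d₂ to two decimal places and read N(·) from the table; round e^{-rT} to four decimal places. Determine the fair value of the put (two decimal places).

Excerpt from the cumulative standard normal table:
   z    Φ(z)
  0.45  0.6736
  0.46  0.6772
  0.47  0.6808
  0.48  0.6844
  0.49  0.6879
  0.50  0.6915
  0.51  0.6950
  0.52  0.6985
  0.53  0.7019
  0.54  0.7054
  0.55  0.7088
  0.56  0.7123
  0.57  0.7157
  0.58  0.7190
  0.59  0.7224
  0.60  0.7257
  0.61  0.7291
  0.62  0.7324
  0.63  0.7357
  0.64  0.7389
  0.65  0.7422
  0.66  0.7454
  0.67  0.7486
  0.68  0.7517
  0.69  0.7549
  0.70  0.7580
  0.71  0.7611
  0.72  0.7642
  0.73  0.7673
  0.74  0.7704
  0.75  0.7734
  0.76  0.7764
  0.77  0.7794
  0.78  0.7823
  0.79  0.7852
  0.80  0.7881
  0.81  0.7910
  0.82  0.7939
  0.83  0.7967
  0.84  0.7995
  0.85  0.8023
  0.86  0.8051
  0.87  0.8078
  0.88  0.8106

σ√T = 0.27·√2 = 0.3818
d₁ = [ln(70/100) + (0.051 + ½·0.27²)·2] / (σ√T) = (-0.3567 + 0.1749) / 0.3818 = -0.4761 → -0.48
d₂ = -0.4761 − 0.3818 = -0.8579 → -0.86
exp(−rT) = exp(−0.051·2) = 0.9030
P = 100·0.9030·N(0.86) − 70·N(0.48) = 100·0.9030·0.8051 − 70·0.6844 = 72.7005 − 47.9080 = 24.7925

$24.79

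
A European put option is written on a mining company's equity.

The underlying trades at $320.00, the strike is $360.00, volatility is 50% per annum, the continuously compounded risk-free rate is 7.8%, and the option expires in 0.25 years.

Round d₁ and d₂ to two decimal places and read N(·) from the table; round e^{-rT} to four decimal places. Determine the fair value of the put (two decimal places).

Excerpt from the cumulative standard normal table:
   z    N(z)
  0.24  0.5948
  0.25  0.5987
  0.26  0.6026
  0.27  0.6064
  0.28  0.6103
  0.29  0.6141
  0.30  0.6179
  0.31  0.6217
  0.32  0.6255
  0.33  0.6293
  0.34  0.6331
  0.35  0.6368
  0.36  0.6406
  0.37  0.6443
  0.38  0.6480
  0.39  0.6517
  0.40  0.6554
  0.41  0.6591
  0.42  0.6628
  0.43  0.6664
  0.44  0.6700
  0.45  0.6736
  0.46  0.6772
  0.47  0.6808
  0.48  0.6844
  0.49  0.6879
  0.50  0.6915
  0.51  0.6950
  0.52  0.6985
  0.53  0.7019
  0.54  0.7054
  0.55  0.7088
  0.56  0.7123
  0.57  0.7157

$52.56

σ√T = 0.5 × 0.5000 = 0.2500
d₁ = [ln(320/360) + (0.078 + 0.5²/2)·0.25] / 0.2500 = [-0.1178 + 0.0508] / 0.2500 = -0.2681 → -0.27
d₂ = d₁ − σ√T = -0.2681 − 0.2500 = -0.5181 → -0.52
e^(−rT) = e^(−0.078·0.25) = 0.9807
P = 360·0.9807·N(0.52) − 320·N(0.27) = 360·0.9807·0.6985 − 320·0.6064 = 246.6068 − 194.0480 = 52.5588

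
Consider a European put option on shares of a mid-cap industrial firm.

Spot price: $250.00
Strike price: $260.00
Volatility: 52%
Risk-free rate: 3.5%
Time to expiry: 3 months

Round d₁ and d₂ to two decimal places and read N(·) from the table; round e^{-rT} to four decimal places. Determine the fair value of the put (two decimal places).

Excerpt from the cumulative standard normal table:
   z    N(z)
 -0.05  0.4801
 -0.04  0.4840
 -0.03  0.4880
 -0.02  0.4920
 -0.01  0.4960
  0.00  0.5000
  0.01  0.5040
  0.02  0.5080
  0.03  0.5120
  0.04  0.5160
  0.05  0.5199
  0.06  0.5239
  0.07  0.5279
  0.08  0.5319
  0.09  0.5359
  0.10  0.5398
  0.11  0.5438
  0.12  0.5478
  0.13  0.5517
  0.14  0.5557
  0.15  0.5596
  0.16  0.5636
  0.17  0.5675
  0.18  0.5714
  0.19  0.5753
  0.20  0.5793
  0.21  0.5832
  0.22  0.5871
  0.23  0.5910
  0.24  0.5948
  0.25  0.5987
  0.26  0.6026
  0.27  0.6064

σ√T = 0.52 × 0.5000 = 0.2600
d₁ = [ln(250/260) + (0.035 + 0.52²/2)·0.25] / 0.2600 = [-0.0392 + 0.0426] / 0.2600 = 0.0128 ⇒ 0.01
d₂ = d₁ − σ√T = 0.0128 − 0.2600 = -0.2472 ⇒ -0.25
e^(−rT) = e^(−0.035·0.25) = 0.9913
P = 260·0.9913·N(0.25) − 250·N(-0.01) = 260·0.9913·0.5987 − 250·0.4960 = 154.3077 − 124.0000 = 30.3077

$30.31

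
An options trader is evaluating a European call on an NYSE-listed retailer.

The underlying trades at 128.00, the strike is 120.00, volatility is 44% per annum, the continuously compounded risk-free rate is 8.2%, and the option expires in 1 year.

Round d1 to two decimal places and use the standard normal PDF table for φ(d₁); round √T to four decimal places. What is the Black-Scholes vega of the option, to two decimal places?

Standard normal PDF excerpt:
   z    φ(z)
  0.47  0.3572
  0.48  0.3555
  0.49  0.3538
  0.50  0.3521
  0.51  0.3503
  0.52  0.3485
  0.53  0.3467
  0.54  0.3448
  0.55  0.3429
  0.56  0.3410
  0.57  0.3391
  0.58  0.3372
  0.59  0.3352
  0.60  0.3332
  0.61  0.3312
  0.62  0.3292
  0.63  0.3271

43.89

σ√T = 0.44 × 1.0000 = 0.4400
d₁ = [ln(128/120) + (0.082 + 0.44²/2)·1] / 0.4400 = [0.0645 + 0.1788] / 0.4400 = 0.5530 → 0.55
√T = √1 = 1.0000
φ(d₁) = φ(0.55) = 0.3429
vega = S·φ(d₁)·√T = 128·0.3429·1.0000 = 43.8912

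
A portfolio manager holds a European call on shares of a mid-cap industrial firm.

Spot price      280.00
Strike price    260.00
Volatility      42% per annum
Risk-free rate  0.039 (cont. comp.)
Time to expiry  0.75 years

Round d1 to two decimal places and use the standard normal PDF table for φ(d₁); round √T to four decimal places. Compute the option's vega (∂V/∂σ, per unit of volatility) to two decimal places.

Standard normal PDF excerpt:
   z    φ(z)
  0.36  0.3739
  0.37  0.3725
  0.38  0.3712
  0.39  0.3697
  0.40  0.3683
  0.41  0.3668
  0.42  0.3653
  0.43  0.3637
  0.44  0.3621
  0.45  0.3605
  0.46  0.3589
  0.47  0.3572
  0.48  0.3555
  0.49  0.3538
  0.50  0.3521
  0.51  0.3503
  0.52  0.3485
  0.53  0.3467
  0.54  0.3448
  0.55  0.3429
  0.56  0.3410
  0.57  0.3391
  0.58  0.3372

T = 0.75;  σ√T = 0.3637
d₁ = [ln(280/260) + (0.039 + ½·0.42²)·0.75] / (σ√T) = (0.0741 + 0.0954) / 0.3637 = 0.4660 → 0.47
√T = √0.75 = 0.8660
φ(d₁) = φ(0.47) = 0.3572
vega = S·φ(d₁)·√T = 280·0.3572·0.8660 = 86.6139

86.61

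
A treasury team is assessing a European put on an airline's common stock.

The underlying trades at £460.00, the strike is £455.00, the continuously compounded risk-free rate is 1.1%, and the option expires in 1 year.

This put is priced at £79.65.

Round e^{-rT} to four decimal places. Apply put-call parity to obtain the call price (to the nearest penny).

exp(−rT) = exp(−0.011·1) = 0.9891
Put-call parity: C − P = S − K·e^(−rT) = 460 − 455·0.9891 = 460 − 450.0405 = 9.9595
C = P + (C − P) = 79.65 + (9.9595) = 89.6095

£89.61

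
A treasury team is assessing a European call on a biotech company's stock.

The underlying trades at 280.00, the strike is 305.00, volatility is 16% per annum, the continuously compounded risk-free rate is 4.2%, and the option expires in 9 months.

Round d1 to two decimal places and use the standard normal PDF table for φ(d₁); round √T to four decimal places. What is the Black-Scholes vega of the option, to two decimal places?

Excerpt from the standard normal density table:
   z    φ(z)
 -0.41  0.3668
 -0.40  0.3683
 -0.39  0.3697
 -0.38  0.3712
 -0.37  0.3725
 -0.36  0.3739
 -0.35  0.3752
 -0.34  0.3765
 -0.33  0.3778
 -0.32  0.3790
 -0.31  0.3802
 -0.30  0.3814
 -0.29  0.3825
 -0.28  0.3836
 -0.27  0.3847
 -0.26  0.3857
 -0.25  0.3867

91.90

T = 0.75;  σ√T = 0.1386
d₁ = [ln(280/305) + (0.042 + ½·0.16²)·0.75] / (σ√T) = (-0.0855 + 0.0411) / 0.1386 = -0.3206 ⇒ -0.32
√T = √0.75 = 0.8660
φ(d₁) = φ(-0.32) = 0.3790
vega = S·φ(d₁)·√T = 280·0.3790·0.8660 = 91.8999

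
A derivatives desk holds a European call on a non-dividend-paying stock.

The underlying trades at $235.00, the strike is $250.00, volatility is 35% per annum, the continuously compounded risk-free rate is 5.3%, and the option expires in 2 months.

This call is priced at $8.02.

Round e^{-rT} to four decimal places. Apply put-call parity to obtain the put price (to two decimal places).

$20.82

exp(−rT) = exp(−0.053·0.1667) = 0.9912
Put-call parity: C − P = S − K·e^(−rT) = 235 − 250·0.9912 = 235 − 247.8000 = -12.8000
P = C − (C − P) = 8.02 − (-12.8000) = 20.8200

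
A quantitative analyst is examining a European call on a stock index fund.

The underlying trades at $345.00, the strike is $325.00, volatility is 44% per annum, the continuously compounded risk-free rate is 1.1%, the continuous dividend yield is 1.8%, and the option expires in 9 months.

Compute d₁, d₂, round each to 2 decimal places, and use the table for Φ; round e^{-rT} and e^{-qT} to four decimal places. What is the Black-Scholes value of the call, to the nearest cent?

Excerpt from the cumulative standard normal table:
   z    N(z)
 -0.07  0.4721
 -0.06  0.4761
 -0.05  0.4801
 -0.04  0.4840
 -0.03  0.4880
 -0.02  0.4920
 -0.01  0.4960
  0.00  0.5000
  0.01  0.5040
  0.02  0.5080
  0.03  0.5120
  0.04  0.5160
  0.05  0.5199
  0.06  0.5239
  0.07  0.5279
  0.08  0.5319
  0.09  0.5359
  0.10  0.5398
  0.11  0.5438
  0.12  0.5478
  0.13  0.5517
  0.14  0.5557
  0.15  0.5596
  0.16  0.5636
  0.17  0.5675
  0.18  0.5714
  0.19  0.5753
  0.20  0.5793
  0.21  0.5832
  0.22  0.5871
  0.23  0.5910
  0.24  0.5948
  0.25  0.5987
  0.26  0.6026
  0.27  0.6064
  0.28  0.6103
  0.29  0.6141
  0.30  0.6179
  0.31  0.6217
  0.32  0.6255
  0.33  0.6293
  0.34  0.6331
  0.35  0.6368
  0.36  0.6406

$59.45

T = 0.75;  σ√T = 0.3811
d₁ = [ln(345/325) + (0.011 − 0.018 + 0.44²/2)·0.75] / 0.3811 = [0.0597 + 0.0673] / 0.3811 = 0.3335 → 0.33
d₂ = d₁ − σ√T = 0.3335 − 0.3811 = -0.0476 → -0.05
e^(−qT) = e^(−0.018·0.75) = 0.9866;  e^(−rT) = e^(−0.011·0.75) = 0.9918
N(d₁) = N(0.33) = 0.6293;  N(d₂) = N(-0.05) = 0.4801
C = 345·0.9866·0.6293 − 325·0.9918·0.4801 = 214.1992 − 154.7530 = 59.4462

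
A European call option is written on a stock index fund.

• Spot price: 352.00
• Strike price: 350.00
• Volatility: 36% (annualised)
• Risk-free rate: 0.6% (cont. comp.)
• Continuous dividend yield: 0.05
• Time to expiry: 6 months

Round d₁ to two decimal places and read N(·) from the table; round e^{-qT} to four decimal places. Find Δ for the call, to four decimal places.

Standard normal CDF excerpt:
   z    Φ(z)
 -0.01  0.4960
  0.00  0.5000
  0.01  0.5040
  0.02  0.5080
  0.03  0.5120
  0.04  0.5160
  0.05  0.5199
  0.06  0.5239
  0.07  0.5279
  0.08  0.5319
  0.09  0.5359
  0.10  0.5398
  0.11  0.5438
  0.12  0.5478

σ√T = 0.36 × 0.7071 = 0.2546
ln(S/K) + (r − q + σ²/2)T = ln(352/350) + (0.006 − 0.05 + 0.36²/2)·0.5 = 0.0057 + 0.0104 = 0.0161
d₁ = 0.0161 / 0.2546 = 0.0632 → 0.06
N(d₁) = N(0.06) = 0.5239
Δ_call = e^(−qT)·N(d₁) = 0.9753·0.5239 = 0.5110

0.5110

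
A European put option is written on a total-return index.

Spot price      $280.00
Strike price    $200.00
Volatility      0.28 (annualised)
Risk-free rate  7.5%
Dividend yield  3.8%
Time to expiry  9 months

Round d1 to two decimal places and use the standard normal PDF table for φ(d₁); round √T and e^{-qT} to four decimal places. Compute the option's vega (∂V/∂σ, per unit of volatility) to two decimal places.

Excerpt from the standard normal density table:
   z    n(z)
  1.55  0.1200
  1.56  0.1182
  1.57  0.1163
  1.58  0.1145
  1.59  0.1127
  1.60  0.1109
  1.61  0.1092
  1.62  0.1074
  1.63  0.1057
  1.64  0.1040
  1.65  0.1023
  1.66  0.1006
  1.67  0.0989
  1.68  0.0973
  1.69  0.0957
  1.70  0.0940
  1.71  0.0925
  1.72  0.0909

σ√T = 0.28 × 0.8660 = 0.2425
ln(S/K) + (r − q + σ²/2)T = ln(280/200) + (0.075 − 0.038 + 0.28²/2)·0.75 = 0.3365 + 0.0572 = 0.3936
d₁ = 0.3936 / 0.2425 = 1.6233 → 1.62
√T = √0.75 = 0.8660
φ(d₁) = φ(1.62) = 0.1074
exp(−qT) = exp(−0.038·0.75) = 0.9719
vega = S·exp(−qT)·φ(d₁)·√T = 280·0.9719·0.1074·0.8660 = 25.3106

25.31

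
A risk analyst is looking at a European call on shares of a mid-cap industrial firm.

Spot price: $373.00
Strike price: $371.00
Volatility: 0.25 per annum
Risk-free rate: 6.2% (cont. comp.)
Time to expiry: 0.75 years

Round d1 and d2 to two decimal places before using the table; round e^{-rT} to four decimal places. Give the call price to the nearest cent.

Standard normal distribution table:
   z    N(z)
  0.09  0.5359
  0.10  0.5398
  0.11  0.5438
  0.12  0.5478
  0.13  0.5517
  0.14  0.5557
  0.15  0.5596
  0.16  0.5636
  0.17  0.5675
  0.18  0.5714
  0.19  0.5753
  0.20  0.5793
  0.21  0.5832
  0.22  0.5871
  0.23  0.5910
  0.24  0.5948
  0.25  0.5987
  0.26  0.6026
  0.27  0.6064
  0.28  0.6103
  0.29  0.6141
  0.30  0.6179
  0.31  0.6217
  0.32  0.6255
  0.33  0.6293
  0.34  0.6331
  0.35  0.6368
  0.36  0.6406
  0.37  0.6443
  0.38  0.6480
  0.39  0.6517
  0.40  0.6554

σ√T = 0.25·√0.75 = 0.2165
d₁ = [ln(373/371) + (0.062 + ½·0.25²)·0.75] / (σ√T) = (0.0054 + 0.0699) / 0.2165 = 0.3479 → 0.35
d₂ = 0.3479 − 0.2165 = 0.1314 → 0.13
exp(−rT) = exp(−0.062·0.75) = 0.9546
C = 373·N(0.35) − 371·0.9546·N(0.13) = 373·0.6368 − 371·0.9546·0.5517 = 237.5264 − 195.3882 = 42.1382

$42.14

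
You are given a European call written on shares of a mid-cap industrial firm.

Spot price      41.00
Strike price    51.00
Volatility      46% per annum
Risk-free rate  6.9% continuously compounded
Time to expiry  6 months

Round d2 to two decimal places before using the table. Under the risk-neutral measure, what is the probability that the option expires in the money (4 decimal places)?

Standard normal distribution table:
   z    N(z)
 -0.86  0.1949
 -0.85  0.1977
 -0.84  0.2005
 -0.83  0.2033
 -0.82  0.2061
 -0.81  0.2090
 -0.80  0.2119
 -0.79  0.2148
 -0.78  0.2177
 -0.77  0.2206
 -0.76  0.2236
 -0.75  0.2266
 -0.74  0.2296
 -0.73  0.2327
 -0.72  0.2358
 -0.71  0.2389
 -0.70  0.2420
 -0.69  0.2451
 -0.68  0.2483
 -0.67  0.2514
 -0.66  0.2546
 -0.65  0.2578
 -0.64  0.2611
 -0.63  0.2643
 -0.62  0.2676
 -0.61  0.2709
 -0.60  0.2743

0.2327

σ√T = 0.46 × 0.7071 = 0.3253
d₁ = [ln(41/51) + (0.069 + ½·0.46²)·0.5] / (σ√T) = (-0.2183 + 0.0874) / 0.3253 = -0.4023 ⇒ -0.40
d₂ = -0.4023 − 0.3253 = -0.7276 ⇒ -0.73
Risk-neutral Pr[S_T > K] = N(d₂) = N(-0.73) = 0.2327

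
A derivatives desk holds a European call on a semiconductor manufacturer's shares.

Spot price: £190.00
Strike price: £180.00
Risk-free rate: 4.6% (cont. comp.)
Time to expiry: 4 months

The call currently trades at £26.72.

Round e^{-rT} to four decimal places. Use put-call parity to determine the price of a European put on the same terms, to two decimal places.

£13.98

exp(−rT) = exp(−0.046·0.3333) = 0.9848
Put-call parity: C − P = S − K·e^(−rT) = 190 − 180·0.9848 = 190 − 177.2640 = 12.7360
P = C − (C − P) = 26.72 − (12.7360) = 13.9840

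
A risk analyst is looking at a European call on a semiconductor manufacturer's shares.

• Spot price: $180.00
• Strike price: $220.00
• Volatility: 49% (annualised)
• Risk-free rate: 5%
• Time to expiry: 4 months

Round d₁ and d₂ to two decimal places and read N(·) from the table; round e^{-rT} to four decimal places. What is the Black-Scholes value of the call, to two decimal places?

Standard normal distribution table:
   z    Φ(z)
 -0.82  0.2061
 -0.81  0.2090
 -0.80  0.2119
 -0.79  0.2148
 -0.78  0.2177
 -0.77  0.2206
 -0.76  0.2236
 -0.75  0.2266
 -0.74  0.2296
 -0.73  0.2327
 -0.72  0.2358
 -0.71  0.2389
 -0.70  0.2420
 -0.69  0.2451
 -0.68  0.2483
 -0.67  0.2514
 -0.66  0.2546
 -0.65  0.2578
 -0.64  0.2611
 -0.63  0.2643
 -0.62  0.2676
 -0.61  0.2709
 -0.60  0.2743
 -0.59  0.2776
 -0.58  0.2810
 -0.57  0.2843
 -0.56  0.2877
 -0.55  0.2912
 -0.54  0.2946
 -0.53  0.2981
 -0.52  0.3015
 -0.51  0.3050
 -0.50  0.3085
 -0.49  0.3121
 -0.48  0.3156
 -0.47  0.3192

T = 0.3333;  σ√T = 0.2829
d₁ = [ln(180/220) + (0.05 + 0.49²/2)·0.3333] / 0.2829 = [-0.2007 + 0.0567] / 0.2829 = -0.5090 which rounds to -0.51
d₂ = d₁ − σ√T = -0.5090 − 0.2829 = -0.7919 which rounds to -0.79
e^(−rT) = e^(−0.05·0.3333) = 0.9835
N(d₁) = N(-0.51) = 0.3050;  N(d₂) = N(-0.79) = 0.2148
C = 180·0.3050 − 220·0.9835·0.2148 = 54.9000 − 46.4763 = 8.4237

$8.42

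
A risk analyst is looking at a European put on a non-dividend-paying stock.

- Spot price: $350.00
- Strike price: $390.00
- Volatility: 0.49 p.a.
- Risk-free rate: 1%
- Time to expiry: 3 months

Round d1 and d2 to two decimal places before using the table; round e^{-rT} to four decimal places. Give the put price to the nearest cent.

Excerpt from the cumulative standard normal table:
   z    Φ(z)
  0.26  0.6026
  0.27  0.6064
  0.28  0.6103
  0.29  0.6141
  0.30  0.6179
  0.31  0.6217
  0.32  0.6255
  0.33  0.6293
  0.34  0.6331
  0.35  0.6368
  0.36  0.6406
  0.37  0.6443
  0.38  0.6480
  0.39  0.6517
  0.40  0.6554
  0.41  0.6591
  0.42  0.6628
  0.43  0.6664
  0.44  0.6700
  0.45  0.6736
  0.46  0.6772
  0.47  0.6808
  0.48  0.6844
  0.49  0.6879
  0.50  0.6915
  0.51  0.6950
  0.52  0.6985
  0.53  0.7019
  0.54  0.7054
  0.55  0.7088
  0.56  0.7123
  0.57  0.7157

$58.15

T = 0.25;  σ√T = 0.2450
d₁ = [ln(350/390) + (0.01 + 0.49²/2)·0.25] / 0.2450 = [-0.1082 + 0.0325] / 0.2450 = -0.3090 → -0.31
d₂ = d₁ − σ√T = -0.3090 − 0.2450 = -0.5540 → -0.55
e^(−rT) = e^(−0.01·0.25) = 0.9975
P = 390·0.9975·N(0.55) − 350·N(0.31) = 390·0.9975·0.7088 − 350·0.6217 = 275.7409 − 217.5950 = 58.1459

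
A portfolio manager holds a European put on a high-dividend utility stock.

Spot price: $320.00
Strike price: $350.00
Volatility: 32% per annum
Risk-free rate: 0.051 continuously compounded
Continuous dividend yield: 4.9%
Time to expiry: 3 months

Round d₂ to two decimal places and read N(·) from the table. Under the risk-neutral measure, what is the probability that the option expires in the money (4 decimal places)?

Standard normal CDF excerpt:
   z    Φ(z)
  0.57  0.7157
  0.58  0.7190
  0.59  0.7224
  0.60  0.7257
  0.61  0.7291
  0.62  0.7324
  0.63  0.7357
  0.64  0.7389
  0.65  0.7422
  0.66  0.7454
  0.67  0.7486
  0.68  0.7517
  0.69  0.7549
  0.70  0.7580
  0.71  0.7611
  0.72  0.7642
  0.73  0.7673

0.7389

T = 0.25;  σ√T = 0.1600
d₁ = [ln(320/350) + (0.051 − 0.049 + 0.32²/2)·0.25] / 0.1600 = [-0.0896 + 0.0133] / 0.1600 = -0.4770 ≈ -0.48
d₂ = d₁ − σ√T = -0.4770 − 0.1600 = -0.6370 ≈ -0.64
Pr(exercise) under Q = N(−d₂) = N(0.64) = 0.7389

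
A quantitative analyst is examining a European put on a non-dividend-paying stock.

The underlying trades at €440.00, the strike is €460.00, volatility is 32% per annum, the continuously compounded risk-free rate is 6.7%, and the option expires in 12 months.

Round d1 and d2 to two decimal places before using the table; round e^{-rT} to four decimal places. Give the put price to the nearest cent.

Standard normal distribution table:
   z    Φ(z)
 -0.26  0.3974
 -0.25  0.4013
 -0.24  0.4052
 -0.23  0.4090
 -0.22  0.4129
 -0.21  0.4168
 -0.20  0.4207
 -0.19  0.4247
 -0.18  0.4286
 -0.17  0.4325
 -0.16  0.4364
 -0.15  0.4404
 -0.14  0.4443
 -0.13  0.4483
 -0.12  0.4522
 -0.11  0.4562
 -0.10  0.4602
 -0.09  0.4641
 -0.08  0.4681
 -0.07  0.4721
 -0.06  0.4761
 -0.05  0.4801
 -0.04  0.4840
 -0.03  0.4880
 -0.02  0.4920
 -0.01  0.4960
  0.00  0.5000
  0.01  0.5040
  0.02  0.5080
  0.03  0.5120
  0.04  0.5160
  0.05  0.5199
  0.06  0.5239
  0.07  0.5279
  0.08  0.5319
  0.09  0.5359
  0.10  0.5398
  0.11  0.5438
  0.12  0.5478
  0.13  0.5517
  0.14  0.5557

σ√T = 0.32·√1 = 0.3200
d₁ = [ln(440/460) + (0.067 + ½·0.32²)·1] / (σ√T) = (-0.0445 + 0.1182) / 0.3200 = 0.2305 ⇒ 0.23
d₂ = 0.2305 − 0.3200 = -0.0895 ⇒ -0.09
e^(−rT) = e^(−0.067·1) = 0.9352
N(−d₂) = N(0.09) = 0.5359;  N(−d₁) = N(-0.23) = 0.4090
P = 460·0.9352·0.5359 − 440·0.4090 = 230.5399 − 179.9600 = 50.5799

€50.58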